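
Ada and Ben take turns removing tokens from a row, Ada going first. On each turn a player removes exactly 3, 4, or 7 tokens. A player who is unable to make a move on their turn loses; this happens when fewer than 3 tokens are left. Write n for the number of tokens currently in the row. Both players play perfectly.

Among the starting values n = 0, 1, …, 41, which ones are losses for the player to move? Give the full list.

Work bottom-up. With no move the player to move loses. Otherwise the position is W if at least one move leads to an L position for the opponent, and L if every move leads to a W.
n=0: no move → L
n=1: no move → L
n=2: no move → L
n=3: reaches L-position 0 → W
n=4: reaches L-position 1 → W
n=5: reaches L-position 2 → W
n=6: reaches L-position 2 → W
n=7: reaches L-position 0 → W
n=8: reaches L-position 1 → W
n=9: reaches L-position 2 → W
n=10: only reaches 7(W), 6(W), 3(W), all W → L
n=11: only reaches 8(W), 7(W), 4(W), all W → L
n=12: only reaches 9(W), 8(W), 5(W), all W → L
n=13: reaches L-position 10 → W
n=14: reaches L-position 11 → W
n=15: reaches L-position 12 → W
n=16: reaches L-position 12 → W
n=17: reaches L-position 10 → W
n=18: reaches L-position 11 → W
n=19: reaches L-position 12 → W
n=20: only reaches 17(W), 16(W), 13(W), all W → L
n=21: only reaches 18(W), 17(W), 14(W), all W → L
n=22: only reaches 19(W), 18(W), 15(W), all W → L
n=23: reaches L-position 20 → W
n=24: reaches L-position 21 → W
n=25: reaches L-position 22 → W
n=26: reaches L-position 22 → W
n=27: reaches L-position 20 → W
n=28: reaches L-position 21 → W
n=29: reaches L-position 22 → W
n=30: only reaches 27(W), 26(W), 23(W), all W → L
n=31: only reaches 28(W), 27(W), 24(W), all W → L
n=32: only reaches 29(W), 28(W), 25(W), all W → L
n=33: reaches L-position 30 → W
n=34: reaches L-position 31 → W
n=35: reaches L-position 32 → W
n=36: reaches L-position 32 → W
n=37: reaches L-position 30 → W
n=38: reaches L-position 31 → W
n=39: reaches L-position 32 → W
n=40: only reaches 37(W), 36(W), 33(W), all W → L
n=41: only reaches 38(W), 37(W), 34(W), all W → L
The losing starting values of n are exactly the entries labelled L in this table (14 of them).

0, 1, 2, 10, 11, 12, 20, 21, 22, 30, 31, 32, 40, 41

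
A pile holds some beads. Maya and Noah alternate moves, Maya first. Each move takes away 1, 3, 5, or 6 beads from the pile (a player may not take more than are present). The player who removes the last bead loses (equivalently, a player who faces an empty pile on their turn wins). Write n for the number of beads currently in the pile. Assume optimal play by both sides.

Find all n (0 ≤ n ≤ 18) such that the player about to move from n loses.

1, 3, 5, 12, 14, 16

Build the W/L table. Terminal = W. A non-terminal position is W if it has a move to some L; otherwise it is L.
n=0: no move; the opponent has just taken the last bead and therefore loses → W
n=1: L (sole option 0(W) is W)
n=2: W (go to 1, an L position)
n=3: L (options 2(W), 0(W) are all W)
n=4: W (go to 3, an L position)
n=5: L (options 4(W), 2(W), 0(W) are all W)
n=6: W (go to 5, an L position)
n=7: W (go to 1, an L position)
n=8: W (go to 5, an L position)
n=9: W (go to 3, an L position)
n=10: W (go to 5, an L position)
n=11: W (go to 5, an L position)
n=12: L (options 11(W), 9(W), 7(W), 6(W) are all W)
n=13: W (go to 12, an L position)
n=14: L (options 13(W), 11(W), 9(W), 8(W) are all W)
n=15: W (go to 14, an L position)
n=16: L (options 15(W), 13(W), 11(W), 10(W) are all W)
n=17: W (go to 16, an L position)
n=18: W (go to 12, an L position)
The losing starting values of n are exactly the entries labelled L in this table (6 of them).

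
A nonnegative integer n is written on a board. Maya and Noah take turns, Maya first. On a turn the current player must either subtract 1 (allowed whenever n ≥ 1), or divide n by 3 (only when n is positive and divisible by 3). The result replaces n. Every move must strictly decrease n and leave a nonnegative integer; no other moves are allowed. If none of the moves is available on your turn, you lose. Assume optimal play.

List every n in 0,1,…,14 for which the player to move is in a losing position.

Positions with no move are L. A position that does have a move is losing for the player to move precisely when every available move leads to a winning position for the opponent. Fill in the labels:
n=0: no move → L
n=1: W (go to 0, an L position)
n=2: L (sole option 1(W) is W)
n=3: W (go to 2, an L position)
n=4: L (sole option 3(W) is W)
n=5: W (go to 4, an L position)
n=6: W (go to 2, an L position)
n=7: L (sole option 6(W) is W)
n=8: W (go to 7, an L position)
n=9: L (options 3(W), 8(W) are all W)
n=10: W (go to 9, an L position)
n=11: L (sole option 10(W) is W)
n=12: W (go to 4, an L position)
n=13: L (sole option 12(W) is W)
n=14: W (go to 13, an L position)
Reading off the rows marked L gives the requested list; there are 7 such values of n.

0, 2, 4, 7, 9, 11, 13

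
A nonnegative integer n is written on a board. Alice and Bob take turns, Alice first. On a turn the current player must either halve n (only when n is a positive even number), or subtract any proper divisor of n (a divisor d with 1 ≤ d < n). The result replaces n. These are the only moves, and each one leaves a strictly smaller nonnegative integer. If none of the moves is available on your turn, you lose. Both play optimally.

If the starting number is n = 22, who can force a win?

Compute win/loss labels from the base case upward. A position with no move is L. Any other position is W if it can reach an L in one move, else L.
n=0: no move → L
n=1: no move → L
n=2: can move to 1, which is L ⇒ W
n=3: the only move is to 2(W), a W ⇒ L
n=4: can move to 3, which is L ⇒ W
n=5: the only move is to 4(W), a W ⇒ L
n=6: can move to 3, which is L ⇒ W
n=7: the only move is to 6(W), a W ⇒ L
n=8: can move to 7, which is L ⇒ W
n=9: moves to 6(W), 8(W); every one is W ⇒ L
n=10: can move to 5, which is L ⇒ W
n=11: the only move is to 10(W), a W ⇒ L
n=12: can move to 9, which is L ⇒ W
n=13: the only move is to 12(W), a W ⇒ L
n=14: can move to 7, which is L ⇒ W
n=15: moves to 10(W), 12(W), 14(W); every one is W ⇒ L
n=16: can move to 15, which is L ⇒ W
n=17: the only move is to 16(W), a W ⇒ L
n=18: can move to 9, which is L ⇒ W
n=19: the only move is to 18(W), a W ⇒ L
n=20: can move to 15, which is L ⇒ W
n=21: moves to 14(W), 18(W), 20(W); every one is W ⇒ L
n=22: can move to 11, which is L ⇒ W
From 22 Alice can move to 11, reaching an L position.

Alice wins.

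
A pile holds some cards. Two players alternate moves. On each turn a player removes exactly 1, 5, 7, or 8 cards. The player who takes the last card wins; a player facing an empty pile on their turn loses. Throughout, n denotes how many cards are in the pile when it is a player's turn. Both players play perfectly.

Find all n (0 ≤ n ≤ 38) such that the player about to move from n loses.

Classify positions by backward induction: terminal positions (no move available) are L. From any other position, the mover wins iff some move reaches an L.
n=0: no move → L
n=1: W (go to 0, an L position)
n=2: L (sole option 1(W) is W)
n=3: W (go to 2, an L position)
n=4: L (sole option 3(W) is W)
n=5: W (go to 4, an L position)
n=6: L (options 5(W), 1(W) are all W)
n=7: W (go to 6, an L position)
n=8: W (go to 0, an L position)
n=9: W (go to 4, an L position)
n=10: W (go to 2, an L position)
n=11: W (go to 6, an L position)
n=12: W (go to 4, an L position)
n=13: W (go to 6, an L position)
n=14: W (go to 6, an L position)
n=15: L (options 14(W), 10(W), 8(W), 7(W) are all W)
n=16: W (go to 15, an L position)
n=17: L (options 16(W), 12(W), 10(W), 9(W) are all W)
n=18: W (go to 17, an L position)
n=19: L (options 18(W), 14(W), 12(W), 11(W) are all W)
n=20: W (go to 19, an L position)
n=21: L (options 20(W), 16(W), 14(W), 13(W) are all W)
n=22: W (go to 21, an L position)
n=23: W (go to 15, an L position)
n=24: W (go to 19, an L position)
n=25: W (go to 17, an L position)
n=26: W (go to 21, an L position)
n=27: W (go to 19, an L position)
n=28: W (go to 21, an L position)
n=29: W (go to 21, an L position)
n=30: L (options 29(W), 25(W), 23(W), 22(W) are all W)
n=31: W (go to 30, an L position)
n=32: L (options 31(W), 27(W), 25(W), 24(W) are all W)
n=33: W (go to 32, an L position)
n=34: L (options 33(W), 29(W), 27(W), 26(W) are all W)
n=35: W (go to 34, an L position)
n=36: L (options 35(W), 31(W), 29(W), 28(W) are all W)
n=37: W (go to 36, an L position)
n=38: W (go to 30, an L position)
Reading off the rows marked L gives the requested list; there are 12 such values of n.

0, 2, 4, 6, 15, 17, 19, 21, 30, 32, 34, 36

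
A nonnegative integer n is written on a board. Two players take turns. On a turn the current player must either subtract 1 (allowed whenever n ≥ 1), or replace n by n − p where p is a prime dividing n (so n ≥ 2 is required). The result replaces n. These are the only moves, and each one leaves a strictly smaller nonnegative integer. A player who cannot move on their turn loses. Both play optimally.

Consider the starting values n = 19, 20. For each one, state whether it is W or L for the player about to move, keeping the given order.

19: W, 20: L

Label each position W (a win for the player to move) or L (a loss). A position with no legal move is L; any other position is W exactly when some move reaches an L, and L when every move reaches a W.
n=0: no move → L
n=1: W (go to 0, an L position)
n=2: W (go to 0, an L position)
n=3: W (go to 0, an L position)
n=4: L (options 2(W), 3(W) are all W)
n=5: W (go to 0, an L position)
n=6: W (go to 4, an L position)
n=7: W (go to 0, an L position)
n=8: L (options 6(W), 7(W) are all W)
n=9: W (go to 8, an L position)
n=10: W (go to 8, an L position)
n=11: W (go to 0, an L position)
n=12: L (options 9(W), 10(W), 11(W) are all W)
n=13: W (go to 0, an L position)
n=14: W (go to 12, an L position)
n=15: W (go to 12, an L position)
n=16: L (options 14(W), 15(W) are all W)
n=17: W (go to 0, an L position)
n=18: W (go to 16, an L position)
n=19: W (go to 0, an L position)
n=20: L (options 15(W), 18(W), 19(W) are all W)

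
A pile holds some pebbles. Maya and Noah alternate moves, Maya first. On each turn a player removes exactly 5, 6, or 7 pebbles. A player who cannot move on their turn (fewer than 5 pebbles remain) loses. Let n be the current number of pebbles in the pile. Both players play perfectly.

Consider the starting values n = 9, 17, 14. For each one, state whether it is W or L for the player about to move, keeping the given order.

9: W, 17: W, 14: L

Label each position W (a win for the player to move) or L (a loss). A position with no legal move is L; any other position is W exactly when some move reaches an L, and L when every move reaches a W.
n=0: no move → L
n=1: no move → L
n=2: no move → L
n=3: no move → L
n=4: no move → L
n=5: W (go to 0, an L position)
n=6: W (go to 1, an L position)
n=7: W (go to 2, an L position)
n=8: W (go to 3, an L position)
n=9: W (go to 4, an L position)
n=10: W (go to 4, an L position)
n=11: W (go to 4, an L position)
n=12: L (options 7(W), 6(W), 5(W) are all W)
n=13: L (options 8(W), 7(W), 6(W) are all W)
n=14: L (options 9(W), 8(W), 7(W) are all W)
n=15: L (options 10(W), 9(W), 8(W) are all W)
n=16: L (options 11(W), 10(W), 9(W) are all W)
n=17: W (go to 12, an L position)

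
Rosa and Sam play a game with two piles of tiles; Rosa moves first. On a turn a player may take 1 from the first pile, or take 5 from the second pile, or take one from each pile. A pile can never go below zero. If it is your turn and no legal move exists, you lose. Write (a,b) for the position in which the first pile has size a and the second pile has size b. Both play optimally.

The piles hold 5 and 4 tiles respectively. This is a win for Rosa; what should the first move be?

Move to (4,4).

Classify positions by backward induction: terminal positions (no move available) are L. From any other position, the mover wins iff some move reaches an L.
No move ever increases a pile, so every position that can arise here has a ≤ 5 and b ≤ 4; it is enough to label the cells with 0 ≤ a ≤ 5 and 0 ≤ b ≤ 4.
Every move lowers a or b (never raises either), so fill the grid row by row in increasing a, and left to right within a row: each cell's successors are then already labelled.
      b=0  b=1  b=2  b=3  b=4
a=0:    L    L    L    L    L
a=1:    W    W    W    W    W
a=2:    L    L    L    L    L
a=3:    W    W    W    W    W
a=4:    L    L    L    L    L
a=5:    W    W    W    W    W
Cells with no legal move (terminal, hence L): (0,0), (0,1), (0,2), (0,3), (0,4).
The remaining L cells, each justified by listing all of its moves:
(2,0): the only move is to (1,0)(W), a W ⇒ L
(2,1): moves to (1,1)(W), (1,0)(W); every one is W ⇒ L
(2,2): moves to (1,2)(W), (1,1)(W); every one is W ⇒ L
(2,3): moves to (1,3)(W), (1,2)(W); every one is W ⇒ L
(2,4): moves to (1,4)(W), (1,3)(W); every one is W ⇒ L
(4,0): the only move is to (3,0)(W), a W ⇒ L
(4,1): moves to (3,1)(W), (3,0)(W); every one is W ⇒ L
(4,2): moves to (3,2)(W), (3,1)(W); every one is W ⇒ L
(4,3): moves to (3,3)(W), (3,2)(W); every one is W ⇒ L
(4,4): moves to (3,4)(W), (3,3)(W); every one is W ⇒ L
Every other cell has at least one move into one of the L cells above, so it is W.
From (5,4), the L positions reachable in one move are: (4,4), (4,3). Any move reaching one of these is winning.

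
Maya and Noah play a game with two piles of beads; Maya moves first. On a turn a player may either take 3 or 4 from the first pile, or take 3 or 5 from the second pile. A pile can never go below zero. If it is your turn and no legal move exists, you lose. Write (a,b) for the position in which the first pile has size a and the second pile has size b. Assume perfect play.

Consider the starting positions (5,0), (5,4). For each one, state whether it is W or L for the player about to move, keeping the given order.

(5,0): W, (5,4): L

Build the W/L table. Terminal = L. A non-terminal position is W if it has a move to some L; otherwise it is L.
No move ever increases a pile, so every position that can arise here has a ≤ 5 and b ≤ 4; it is enough to label the cells with 0 ≤ a ≤ 5 and 0 ≤ b ≤ 4.
Every move lowers a or b (never raises either), so fill the grid row by row in increasing a, and left to right within a row: each cell's successors are then already labelled.
      b=0  b=1  b=2  b=3  b=4
a=0:    L    L    L    W    W
a=1:    L    L    L    W    W
a=2:    L    L    L    W    W
a=3:    W    W    W    L    L
a=4:    W    W    W    L    L
a=5:    W    W    W    L    L
Cells with no legal move (terminal, hence L): (0,0), (0,1), (0,2), (1,0), (1,1), (1,2), (2,0), (2,1), (2,2).
The remaining L cells, each justified by listing all of its moves:
(3,3): →(0,3)(W), (3,0)(W) — all W, so L
(3,4): →(0,4)(W), (3,1)(W) — all W, so L
(4,3): →(1,3)(W), (0,3)(W), (4,0)(W) — all W, so L
(4,4): →(1,4)(W), (0,4)(W), (4,1)(W) — all W, so L
(5,3): →(2,3)(W), (1,3)(W), (5,0)(W) — all W, so L
(5,4): →(2,4)(W), (1,4)(W), (5,1)(W) — all W, so L
Every other cell has at least one move into one of the L cells above, so it is W.
(5,0): the move to (2,0) reaches an L cell, so W
(5,4): one of the L cells justified above, so L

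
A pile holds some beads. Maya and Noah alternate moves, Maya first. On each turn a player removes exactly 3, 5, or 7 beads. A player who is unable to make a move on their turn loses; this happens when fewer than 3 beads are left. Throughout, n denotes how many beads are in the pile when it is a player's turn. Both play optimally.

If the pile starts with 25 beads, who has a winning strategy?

Maya wins.

Classify positions by backward induction: terminal positions (no move available) are L. From any other position, the mover wins iff some move reaches an L.
n=0: no move → L
n=1: no move → L
n=2: no move → L
n=3: →0(L), so W
n=4: →1(L), so W
n=5: →2(L), so W
n=6: →1(L), so W
n=7: →2(L), so W
n=8: →1(L), so W
n=9: →2(L), so W
n=10: →7(W), 5(W), 3(W) — all W, so L
n=11: →8(W), 6(W), 4(W) — all W, so L
n=12: →9(W), 7(W), 5(W) — all W, so L
n=13: →10(L), so W
n=14: →11(L), so W
n=15: →12(L), so W
n=16: →11(L), so W
n=17: →12(L), so W
n=18: →11(L), so W
n=19: →12(L), so W
n=20: →17(W), 15(W), 13(W) — all W, so L
n=21: →18(W), 16(W), 14(W) — all W, so L
n=22: →19(W), 17(W), 15(W) — all W, so L
n=23: →20(L), so W
n=24: →21(L), so W
n=25: →22(L), so W
From 25 Maya can remove 3, leaving 22, reaching an L position.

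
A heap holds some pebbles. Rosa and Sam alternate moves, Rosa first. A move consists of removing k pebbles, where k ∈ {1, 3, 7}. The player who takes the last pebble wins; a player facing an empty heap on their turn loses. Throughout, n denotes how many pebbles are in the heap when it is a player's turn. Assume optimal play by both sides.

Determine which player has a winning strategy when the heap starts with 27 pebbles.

Compute win/loss labels from the base case upward. A position with no move is L. Any other position is W if it can reach an L in one move, else L.
n=0: no move → L
n=1: →0(L), so W
n=2: →1(W) only, which is W, so L
n=3: →2(L), so W
n=4: →3(W), 1(W) — all W, so L
n=5: →4(L), so W
n=6: →5(W), 3(W) — all W, so L
n=7: →6(L), so W
n=8: →7(W), 5(W), 1(W) — all W, so L
n=9: →8(L), so W
n=10: →9(W), 7(W), 3(W) — all W, so L
n=11: →10(L), so W
n=12: →11(W), 9(W), 5(W) — all W, so L
n=13: →12(L), so W
n=14: →13(W), 11(W), 7(W) — all W, so L
n=15: →14(L), so W
n=16: →15(W), 13(W), 9(W) — all W, so L
n=17: →16(L), so W
n=18: →17(W), 15(W), 11(W) — all W, so L
n=19: →18(L), so W
n=20: →19(W), 17(W), 13(W) — all W, so L
n=21: →20(L), so W
n=22: →21(W), 19(W), 15(W) — all W, so L
n=23: →22(L), so W
n=24: →23(W), 21(W), 17(W) — all W, so L
n=25: →24(L), so W
n=26: →25(W), 23(W), 19(W) — all W, so L
n=27: →26(L), so W
The starting position 27 is W: Rosa should remove 1, leaving 26, handing over an L position.

Rosa wins.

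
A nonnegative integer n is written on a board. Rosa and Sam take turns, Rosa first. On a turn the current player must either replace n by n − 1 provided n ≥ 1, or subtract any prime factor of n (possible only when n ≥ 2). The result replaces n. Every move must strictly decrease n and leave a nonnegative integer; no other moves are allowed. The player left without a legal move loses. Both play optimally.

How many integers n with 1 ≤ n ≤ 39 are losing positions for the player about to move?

9

Build the W/L table. Terminal = L. A non-terminal position is W if it has a move to some L; otherwise it is L.
n=0: no move → L
n=1: W (go to 0, an L position)
n=2: W (go to 0, an L position)
n=3: W (go to 0, an L position)
n=4: L (options 2(W), 3(W) are all W)
n=5: W (go to 0, an L position)
n=6: W (go to 4, an L position)
n=7: W (go to 0, an L position)
n=8: L (options 6(W), 7(W) are all W)
n=9: W (go to 8, an L position)
n=10: W (go to 8, an L position)
n=11: W (go to 0, an L position)
n=12: L (options 9(W), 10(W), 11(W) are all W)
n=13: W (go to 0, an L position)
n=14: W (go to 12, an L position)
n=15: W (go to 12, an L position)
n=16: L (options 14(W), 15(W) are all W)
n=17: W (go to 0, an L position)
n=18: W (go to 16, an L position)
n=19: W (go to 0, an L position)
n=20: L (options 15(W), 18(W), 19(W) are all W)
n=21: W (go to 20, an L position)
n=22: W (go to 20, an L position)
n=23: W (go to 0, an L position)
n=24: L (options 21(W), 22(W), 23(W) are all W)
n=25: W (go to 20, an L position)
n=26: W (go to 24, an L position)
n=27: W (go to 24, an L position)
n=28: L (options 21(W), 26(W), 27(W) are all W)
n=29: W (go to 0, an L position)
n=30: W (go to 28, an L position)
n=31: W (go to 0, an L position)
n=32: L (options 30(W), 31(W) are all W)
n=33: W (go to 32, an L position)
n=34: W (go to 32, an L position)
n=35: W (go to 28, an L position)
n=36: L (options 33(W), 34(W), 35(W) are all W)
n=37: W (go to 0, an L position)
n=38: W (go to 36, an L position)
n=39: W (go to 36, an L position)
L entries with 1 ≤ n ≤ 39 (n=0 is outside the asked range and is not counted): n = 4, 8, 12, 16, 20, 24, 28, 32, 36; that makes 9.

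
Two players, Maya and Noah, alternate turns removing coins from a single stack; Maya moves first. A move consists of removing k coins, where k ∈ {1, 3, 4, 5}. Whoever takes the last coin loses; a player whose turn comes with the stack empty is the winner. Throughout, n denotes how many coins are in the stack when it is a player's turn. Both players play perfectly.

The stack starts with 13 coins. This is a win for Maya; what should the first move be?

Classify positions by backward induction: terminal positions (no move available) are W. From any other position, the mover wins iff some move reaches an L.
n=0: no move; the opponent has just taken the last coin and therefore loses → W
n=1: L (sole option 0(W) is W)
n=2: W (go to 1, an L position)
n=3: L (options 2(W), 0(W) are all W)
n=4: W (go to 3, an L position)
n=5: W (go to 1, an L position)
n=6: W (go to 3, an L position)
n=7: W (go to 3, an L position)
n=8: W (go to 3, an L position)
n=9: L (options 8(W), 6(W), 5(W), 4(W) are all W)
n=10: W (go to 9, an L position)
n=11: L (options 10(W), 8(W), 7(W), 6(W) are all W)
n=12: W (go to 11, an L position)
n=13: W (go to 9, an L position)
From 13, the L positions reachable in one move are: 9.

Remove 4, leaving 9.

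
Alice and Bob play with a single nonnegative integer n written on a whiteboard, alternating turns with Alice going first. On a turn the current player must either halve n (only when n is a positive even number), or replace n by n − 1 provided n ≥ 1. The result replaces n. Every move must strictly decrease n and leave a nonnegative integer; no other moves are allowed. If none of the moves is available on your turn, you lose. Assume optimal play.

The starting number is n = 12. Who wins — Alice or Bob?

Alice wins.

Positions with no move are L. A position that does have a move is losing for the player to move precisely when every available move leads to a winning position for the opponent. Fill in the labels:
n=0: no move → L
n=1: →0(L), so W
n=2: →1(W) only, which is W, so L
n=3: →2(L), so W
n=4: →2(L), so W
n=5: →4(W) only, which is W, so L
n=6: →5(L), so W
n=7: →6(W) only, which is W, so L
n=8: →7(L), so W
n=9: →8(W) only, which is W, so L
n=10: →5(L), so W
n=11: →10(W) only, which is W, so L
n=12: →11(L), so W
From 12 Alice can move to 11, reaching an L position.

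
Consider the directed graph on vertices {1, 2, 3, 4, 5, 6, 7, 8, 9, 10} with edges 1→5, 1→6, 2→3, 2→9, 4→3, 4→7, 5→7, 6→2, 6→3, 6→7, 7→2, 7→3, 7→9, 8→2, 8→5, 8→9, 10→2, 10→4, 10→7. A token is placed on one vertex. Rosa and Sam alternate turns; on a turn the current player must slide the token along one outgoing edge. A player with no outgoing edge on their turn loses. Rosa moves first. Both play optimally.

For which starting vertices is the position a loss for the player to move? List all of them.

3, 5, 9, 10

Positions with no move are L. A position that does have a move is losing for the player to move precisely when every available move leads to a winning position for the opponent. Fill in the labels:
Every edge goes from a vertex to one that appears earlier in the order 9, 3, 2, 7, 6, 5, 1, 8, 4, 10, so processing vertices in that order labels each vertex after all of its successors.
9: no outgoing edge → L
3: no outgoing edge → L
2: W (go to 3, an L position)
7: W (go to 3, an L position)
6: W (go to 3, an L position)
5: L (sole option 7(W) is W)
1: W (go to 5, an L position)
8: W (go to 5, an L position)
4: W (go to 3, an L position)
10: L (options 4(W), 7(W), 2(W) are all W)
The losing starting vertices are exactly the entries labelled L in this table (4 of them).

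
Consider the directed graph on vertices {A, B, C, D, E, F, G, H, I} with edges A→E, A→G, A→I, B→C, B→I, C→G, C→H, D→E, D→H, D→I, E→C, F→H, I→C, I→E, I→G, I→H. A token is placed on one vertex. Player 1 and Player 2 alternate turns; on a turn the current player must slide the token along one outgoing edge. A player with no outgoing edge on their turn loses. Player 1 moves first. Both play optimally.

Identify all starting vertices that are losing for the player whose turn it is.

B, E, G, H

Label each position W (a win for the player to move) or L (a loss). A position with no legal move is L; any other position is W exactly when some move reaches an L, and L when every move reaches a W.
Every edge goes from a vertex to one that appears earlier in the order H, G, C, F, E, I, B, A, D, so processing vertices in that order labels each vertex after all of its successors.
H: no outgoing edge → L
G: no outgoing edge → L
C: →G(L), so W
F: →H(L), so W
E: →C(W) only, which is W, so L
I: →E(L), so W
B: →I(W), C(W) — all W, so L
A: →E(L), so W
D: →E(L), so W
The losing starting vertices are exactly the entries labelled L in this table (4 of them).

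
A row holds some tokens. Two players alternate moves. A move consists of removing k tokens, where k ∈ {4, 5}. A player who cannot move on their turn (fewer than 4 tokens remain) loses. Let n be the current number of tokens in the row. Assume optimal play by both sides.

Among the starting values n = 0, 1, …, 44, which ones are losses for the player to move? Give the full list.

Classify positions by backward induction: terminal positions (no move available) are L. From any other position, the mover wins iff some move reaches an L.
n=0: no move → L
n=1: no move → L
n=2: no move → L
n=3: no move → L
n=4: can move to 0, which is L ⇒ W
n=5: can move to 1, which is L ⇒ W
n=6: can move to 2, which is L ⇒ W
n=7: can move to 3, which is L ⇒ W
n=8: can move to 3, which is L ⇒ W
n=9: moves to 5(W), 4(W); every one is W ⇒ L
n=10: moves to 6(W), 5(W); every one is W ⇒ L
n=11: moves to 7(W), 6(W); every one is W ⇒ L
n=12: moves to 8(W), 7(W); every one is W ⇒ L
n=13: can move to 9, which is L ⇒ W
n=14: can move to 10, which is L ⇒ W
n=15: can move to 11, which is L ⇒ W
n=16: can move to 12, which is L ⇒ W
n=17: can move to 12, which is L ⇒ W
n=18: moves to 14(W), 13(W); every one is W ⇒ L
n=19: moves to 15(W), 14(W); every one is W ⇒ L
n=20: moves to 16(W), 15(W); every one is W ⇒ L
n=21: moves to 17(W), 16(W); every one is W ⇒ L
n=22: can move to 18, which is L ⇒ W
n=23: can move to 19, which is L ⇒ W
n=24: can move to 20, which is L ⇒ W
n=25: can move to 21, which is L ⇒ W
n=26: can move to 21, which is L ⇒ W
n=27: moves to 23(W), 22(W); every one is W ⇒ L
n=28: moves to 24(W), 23(W); every one is W ⇒ L
n=29: moves to 25(W), 24(W); every one is W ⇒ L
n=30: moves to 26(W), 25(W); every one is W ⇒ L
n=31: can move to 27, which is L ⇒ W
n=32: can move to 28, which is L ⇒ W
n=33: can move to 29, which is L ⇒ W
n=34: can move to 30, which is L ⇒ W
n=35: can move to 30, which is L ⇒ W
n=36: moves to 32(W), 31(W); every one is W ⇒ L
n=37: moves to 33(W), 32(W); every one is W ⇒ L
n=38: moves to 34(W), 33(W); every one is W ⇒ L
n=39: moves to 35(W), 34(W); every one is W ⇒ L
n=40: can move to 36, which is L ⇒ W
n=41: can move to 37, which is L ⇒ W
n=42: can move to 38, which is L ⇒ W
n=43: can move to 39, which is L ⇒ W
n=44: can move to 39, which is L ⇒ W
Reading off the rows marked L gives the requested list; there are 20 such values of n.

0, 1, 2, 3, 9, 10, 11, 12, 18, 19, 20, 21, 27, 28, 29, 30, 36, 37, 38, 39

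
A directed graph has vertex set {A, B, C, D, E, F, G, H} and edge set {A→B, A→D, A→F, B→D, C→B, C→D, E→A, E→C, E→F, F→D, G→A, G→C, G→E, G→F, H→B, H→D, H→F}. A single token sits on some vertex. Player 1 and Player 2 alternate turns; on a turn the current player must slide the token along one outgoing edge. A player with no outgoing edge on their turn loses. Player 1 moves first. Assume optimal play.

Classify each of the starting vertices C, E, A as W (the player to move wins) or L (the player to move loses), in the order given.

Positions with no move are L. A position that does have a move is losing for the player to move precisely when every available move leads to a winning position for the opponent. Fill in the labels:
Every edge goes from a vertex to one that appears earlier in the order D, F, B, A, C, E, H, G, so processing vertices in that order labels each vertex after all of its successors.
D: no outgoing edge → L
F: can move to D, which is L ⇒ W
B: can move to D, which is L ⇒ W
A: can move to D, which is L ⇒ W
C: can move to D, which is L ⇒ W
E: moves to C(W), A(W), F(W); every one is W ⇒ L
H: can move to D, which is L ⇒ W
G: can move to E, which is L ⇒ W

C: W, E: L, A: W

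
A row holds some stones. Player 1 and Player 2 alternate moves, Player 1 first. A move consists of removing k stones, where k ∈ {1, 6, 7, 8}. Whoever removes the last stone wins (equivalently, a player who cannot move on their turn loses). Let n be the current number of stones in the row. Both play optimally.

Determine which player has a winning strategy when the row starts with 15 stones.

Work bottom-up. With no move the player to move loses. Otherwise the position is W if at least one move leads to an L position for the opponent, and L if every move leads to a W.
n=0: no move → L
n=1: →0(L), so W
n=2: →1(W) only, which is W, so L
n=3: →2(L), so W
n=4: →3(W) only, which is W, so L
n=5: →4(L), so W
n=6: →0(L), so W
n=7: →0(L), so W
n=8: →2(L), so W
n=9: →2(L), so W
n=10: →4(L), so W
n=11: →4(L), so W
n=12: →4(L), so W
n=13: →12(W), 7(W), 6(W), 5(W) — all W, so L
n=14: →13(L), so W
n=15: →14(W), 9(W), 8(W), 7(W) — all W, so L
Every move from 15 reaches a W position, so the mover loses.

Player 2 wins.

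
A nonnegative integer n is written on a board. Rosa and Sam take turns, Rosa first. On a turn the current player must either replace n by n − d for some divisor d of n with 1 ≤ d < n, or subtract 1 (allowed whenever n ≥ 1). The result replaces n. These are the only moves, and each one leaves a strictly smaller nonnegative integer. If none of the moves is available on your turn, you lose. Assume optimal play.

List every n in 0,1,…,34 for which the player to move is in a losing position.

Build the W/L table. Terminal = L. A non-terminal position is W if it has a move to some L; otherwise it is L.
n=0: no move → L
n=1: W (go to 0, an L position)
n=2: L (sole option 1(W) is W)
n=3: W (go to 2, an L position)
n=4: W (go to 2, an L position)
n=5: L (sole option 4(W) is W)
n=6: W (go to 5, an L position)
n=7: L (sole option 6(W) is W)
n=8: W (go to 7, an L position)
n=9: L (options 6(W), 8(W) are all W)
n=10: W (go to 5, an L position)
n=11: L (sole option 10(W) is W)
n=12: W (go to 9, an L position)
n=13: L (sole option 12(W) is W)
n=14: W (go to 7, an L position)
n=15: L (options 10(W), 12(W), 14(W) are all W)
n=16: W (go to 15, an L position)
n=17: L (sole option 16(W) is W)
n=18: W (go to 9, an L position)
n=19: L (sole option 18(W) is W)
n=20: W (go to 15, an L position)
n=21: L (options 14(W), 18(W), 20(W) are all W)
n=22: W (go to 11, an L position)
n=23: L (sole option 22(W) is W)
n=24: W (go to 21, an L position)
n=25: L (options 20(W), 24(W) are all W)
n=26: W (go to 13, an L position)
n=27: L (options 18(W), 24(W), 26(W) are all W)
n=28: W (go to 21, an L position)
n=29: L (sole option 28(W) is W)
n=30: W (go to 15, an L position)
n=31: L (sole option 30(W) is W)
n=32: W (go to 31, an L position)
n=33: L (options 22(W), 30(W), 32(W) are all W)
n=34: W (go to 17, an L position)
The losing starting values of n are exactly the entries labelled L in this table (17 of them).

0, 2, 5, 7, 9, 11, 13, 15, 17, 19, 21, 23, 25, 27, 29, 31, 33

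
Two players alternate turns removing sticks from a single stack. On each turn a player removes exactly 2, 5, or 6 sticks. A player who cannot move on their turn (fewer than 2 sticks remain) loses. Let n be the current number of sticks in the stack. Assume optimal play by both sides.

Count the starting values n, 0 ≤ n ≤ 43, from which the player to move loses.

Work bottom-up. With no move the player to move loses. Otherwise the position is W if at least one move leads to an L position for the opponent, and L if every move leads to a W.
n=0: no move → L
n=1: no move → L
n=2: W (go to 0, an L position)
n=3: W (go to 1, an L position)
n=4: L (sole option 2(W) is W)
n=5: W (go to 0, an L position)
n=6: W (go to 4, an L position)
n=7: W (go to 1, an L position)
n=8: L (options 6(W), 3(W), 2(W) are all W)
n=9: W (go to 4, an L position)
n=10: W (go to 8, an L position)
n=11: L (options 9(W), 6(W), 5(W) are all W)
n=12: L (options 10(W), 7(W), 6(W) are all W)
n=13: W (go to 11, an L position)
n=14: W (go to 12, an L position)
n=15: L (options 13(W), 10(W), 9(W) are all W)
n=16: W (go to 11, an L position)
n=17: W (go to 15, an L position)
n=18: W (go to 12, an L position)
n=19: L (options 17(W), 14(W), 13(W) are all W)
n=20: W (go to 15, an L position)
n=21: W (go to 19, an L position)
n=22: L (options 20(W), 17(W), 16(W) are all W)
n=23: L (options 21(W), 18(W), 17(W) are all W)
n=24: W (go to 22, an L position)
n=25: W (go to 23, an L position)
n=26: L (options 24(W), 21(W), 20(W) are all W)
n=27: W (go to 22, an L position)
n=28: W (go to 26, an L position)
n=29: W (go to 23, an L position)
n=30: L (options 28(W), 25(W), 24(W) are all W)
n=31: W (go to 26, an L position)
n=32: W (go to 30, an L position)
n=33: L (options 31(W), 28(W), 27(W) are all W)
n=34: L (options 32(W), 29(W), 28(W) are all W)
n=35: W (go to 33, an L position)
n=36: W (go to 34, an L position)
n=37: L (options 35(W), 32(W), 31(W) are all W)
n=38: W (go to 33, an L position)
n=39: W (go to 37, an L position)
n=40: W (go to 34, an L position)
n=41: L (options 39(W), 36(W), 35(W) are all W)
n=42: W (go to 37, an L position)
n=43: W (go to 41, an L position)
L entries with 0 ≤ n ≤ 43: n = 0, 1, 4, 8, 11, 12, 15, 19, 22, 23, 26, 30, 33, 34, 37, 41; that makes 16.

16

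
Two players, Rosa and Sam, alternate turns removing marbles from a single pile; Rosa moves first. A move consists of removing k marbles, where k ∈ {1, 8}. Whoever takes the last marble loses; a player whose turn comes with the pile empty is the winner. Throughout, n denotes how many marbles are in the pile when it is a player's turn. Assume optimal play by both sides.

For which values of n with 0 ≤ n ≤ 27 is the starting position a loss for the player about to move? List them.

Positions with no move are W. A position that does have a move is losing for the player to move precisely when every available move leads to a winning position for the opponent. Fill in the labels:
n=0: no move; the opponent has just taken the last marble and therefore loses → W
n=1: the only move is to 0(W), a W ⇒ L
n=2: can move to 1, which is L ⇒ W
n=3: the only move is to 2(W), a W ⇒ L
n=4: can move to 3, which is L ⇒ W
n=5: the only move is to 4(W), a W ⇒ L
n=6: can move to 5, which is L ⇒ W
n=7: the only move is to 6(W), a W ⇒ L
n=8: can move to 7, which is L ⇒ W
n=9: can move to 1, which is L ⇒ W
n=10: moves to 9(W), 2(W); every one is W ⇒ L
n=11: can move to 10, which is L ⇒ W
n=12: moves to 11(W), 4(W); every one is W ⇒ L
n=13: can move to 12, which is L ⇒ W
n=14: moves to 13(W), 6(W); every one is W ⇒ L
n=15: can move to 14, which is L ⇒ W
n=16: moves to 15(W), 8(W); every one is W ⇒ L
n=17: can move to 16, which is L ⇒ W
n=18: can move to 10, which is L ⇒ W
n=19: moves to 18(W), 11(W); every one is W ⇒ L
n=20: can move to 19, which is L ⇒ W
n=21: moves to 20(W), 13(W); every one is W ⇒ L
n=22: can move to 21, which is L ⇒ W
n=23: moves to 22(W), 15(W); every one is W ⇒ L
n=24: can move to 23, which is L ⇒ W
n=25: moves to 24(W), 17(W); every one is W ⇒ L
n=26: can move to 25, which is L ⇒ W
n=27: can move to 19, which is L ⇒ W
Reading off the rows marked L gives the requested list; there are 12 such values of n.

1, 3, 5, 7, 10, 12, 14, 16, 19, 21, 23, 25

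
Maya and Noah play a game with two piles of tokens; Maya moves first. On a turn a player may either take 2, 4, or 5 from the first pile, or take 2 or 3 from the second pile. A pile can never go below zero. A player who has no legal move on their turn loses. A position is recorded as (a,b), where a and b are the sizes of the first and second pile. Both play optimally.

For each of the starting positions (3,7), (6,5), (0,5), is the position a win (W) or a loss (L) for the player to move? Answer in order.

(3,7): L, (6,5): W, (0,5): L

Positions with no move are L. A position that does have a move is losing for the player to move precisely when every available move leads to a winning position for the opponent. Fill in the labels:
No move ever increases a pile, so every position that can arise here has a ≤ 6 and b ≤ 7; it is enough to label the cells with 0 ≤ a ≤ 6 and 0 ≤ b ≤ 7.
Every move lowers a or b (never raises either), so fill the grid row by row in increasing a, and left to right within a row: each cell's successors are then already labelled.
      b=0  b=1  b=2  b=3  b=4  b=5  b=6  b=7
a=0:    L    L    W    W    W    L    L    W
a=1:    L    L    W    W    W    L    L    W
a=2:    W    W    L    L    W    W    W    L
a=3:    W    W    L    L    W    W    W    L
a=4:    W    W    W    W    L    W    W    W
a=5:    W    W    W    W    L    W    W    W
a=6:    W    W    W    W    W    W    W    W
Cells with no legal move (terminal, hence L): (0,0), (0,1), (1,0), (1,1).
The remaining L cells, each justified by listing all of its moves:
(0,5): →(0,3)(W), (0,2)(W) — all W, so L
(0,6): →(0,4)(W), (0,3)(W) — all W, so L
(1,5): →(1,3)(W), (1,2)(W) — all W, so L
(1,6): →(1,4)(W), (1,3)(W) — all W, so L
(2,2): →(0,2)(W), (2,0)(W) — all W, so L
(2,3): →(0,3)(W), (2,1)(W), (2,0)(W) — all W, so L
(2,7): →(0,7)(W), (2,5)(W), (2,4)(W) — all W, so L
(3,2): →(1,2)(W), (3,0)(W) — all W, so L
(3,3): →(1,3)(W), (3,1)(W), (3,0)(W) — all W, so L
(3,7): →(1,7)(W), (3,5)(W), (3,4)(W) — all W, so L
(4,4): →(2,4)(W), (0,4)(W), (4,2)(W), (4,1)(W) — all W, so L
(5,4): →(3,4)(W), (1,4)(W), (0,4)(W), (5,2)(W), (5,1)(W) — all W, so L
Every other cell has at least one move into one of the L cells above, so it is W.
(3,7): one of the L cells justified above, so L
(6,5): the move to (1,5) reaches an L cell, so W
(0,5): one of the L cells justified above, so L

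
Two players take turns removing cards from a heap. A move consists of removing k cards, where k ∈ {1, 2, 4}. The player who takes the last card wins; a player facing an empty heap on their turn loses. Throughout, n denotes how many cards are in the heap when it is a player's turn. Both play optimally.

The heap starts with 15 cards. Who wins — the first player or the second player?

The second player wins.

Classify positions by backward induction: terminal positions (no move available) are L. From any other position, the mover wins iff some move reaches an L.
n=0: no move → L
n=1: W (go to 0, an L position)
n=2: W (go to 0, an L position)
n=3: L (options 2(W), 1(W) are all W)
n=4: W (go to 3, an L position)
n=5: W (go to 3, an L position)
n=6: L (options 5(W), 4(W), 2(W) are all W)
n=7: W (go to 6, an L position)
n=8: W (go to 6, an L position)
n=9: L (options 8(W), 7(W), 5(W) are all W)
n=10: W (go to 9, an L position)
n=11: W (go to 9, an L position)
n=12: L (options 11(W), 10(W), 8(W) are all W)
n=13: W (go to 12, an L position)
n=14: W (go to 12, an L position)
n=15: L (options 14(W), 13(W), 11(W) are all W)
Every move from 15 reaches a W position, so the mover loses.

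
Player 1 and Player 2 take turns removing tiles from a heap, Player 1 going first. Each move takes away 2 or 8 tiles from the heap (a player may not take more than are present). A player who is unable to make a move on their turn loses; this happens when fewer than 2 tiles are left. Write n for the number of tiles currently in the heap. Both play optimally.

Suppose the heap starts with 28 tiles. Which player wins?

Player 1 wins.

Label each position W (a win for the player to move) or L (a loss). A position with no legal move is L; any other position is W exactly when some move reaches an L, and L when every move reaches a W.
n=0: no move → L
n=1: no move → L
n=2: can move to 0, which is L ⇒ W
n=3: can move to 1, which is L ⇒ W
n=4: the only move is to 2(W), a W ⇒ L
n=5: the only move is to 3(W), a W ⇒ L
n=6: can move to 4, which is L ⇒ W
n=7: can move to 5, which is L ⇒ W
n=8: can move to 0, which is L ⇒ W
n=9: can move to 1, which is L ⇒ W
n=10: moves to 8(W), 2(W); every one is W ⇒ L
n=11: moves to 9(W), 3(W); every one is W ⇒ L
n=12: can move to 10, which is L ⇒ W
n=13: can move to 11, which is L ⇒ W
n=14: moves to 12(W), 6(W); every one is W ⇒ L
n=15: moves to 13(W), 7(W); every one is W ⇒ L
n=16: can move to 14, which is L ⇒ W
n=17: can move to 15, which is L ⇒ W
n=18: can move to 10, which is L ⇒ W
n=19: can move to 11, which is L ⇒ W
n=20: moves to 18(W), 12(W); every one is W ⇒ L
n=21: moves to 19(W), 13(W); every one is W ⇒ L
n=22: can move to 20, which is L ⇒ W
n=23: can move to 21, which is L ⇒ W
n=24: moves to 22(W), 16(W); every one is W ⇒ L
n=25: moves to 23(W), 17(W); every one is W ⇒ L
n=26: can move to 24, which is L ⇒ W
n=27: can move to 25, which is L ⇒ W
n=28: can move to 20, which is L ⇒ W
From 28 Player 1 can remove 8, leaving 20, reaching an L position.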